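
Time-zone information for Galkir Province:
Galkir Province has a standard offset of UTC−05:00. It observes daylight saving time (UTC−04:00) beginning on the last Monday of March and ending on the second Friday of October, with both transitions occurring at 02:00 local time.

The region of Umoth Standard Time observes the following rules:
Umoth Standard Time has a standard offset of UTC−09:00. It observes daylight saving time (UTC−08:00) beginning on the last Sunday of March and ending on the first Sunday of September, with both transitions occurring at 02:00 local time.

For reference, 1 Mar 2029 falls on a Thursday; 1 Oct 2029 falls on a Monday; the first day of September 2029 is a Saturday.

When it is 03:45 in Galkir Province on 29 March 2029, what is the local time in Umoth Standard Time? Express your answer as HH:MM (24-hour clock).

1 March 2029 is a Thursday, so Mondays fall on 5, 12, 19, 26; the last is March 26.
1 October 2029 is a Monday, so the first Friday is October 5 and the second is October 12.
Daylight saving runs 26 March – 12 October; 29 March 2029 is inside that window, so Galkir Province is at UTC−04:00.
03:45 Galkir Province + 4h = 07:45 UTC.
1 March 2029 is a Thursday, so Sundays fall on 4, 11, 18, 25; the last is March 25.
1 September 2029 is a Saturday, so the first Sunday is September 2.
At the standard offset (UTC−09:00), 07:45 UTC − 9h = 22:45 Umoth Standard Time standard time (rolling into the previous day, 28 March 2029).
Daylight saving runs 25 March – 2 September; the standard-time date in Umoth Standard Time, 28 March 2029, is inside that window, so Umoth Standard Time is at UTC−08:00.
07:45 UTC − 8h = 23:45 Umoth Standard Time (rolling into the previous day, 28 March 2029).

23:45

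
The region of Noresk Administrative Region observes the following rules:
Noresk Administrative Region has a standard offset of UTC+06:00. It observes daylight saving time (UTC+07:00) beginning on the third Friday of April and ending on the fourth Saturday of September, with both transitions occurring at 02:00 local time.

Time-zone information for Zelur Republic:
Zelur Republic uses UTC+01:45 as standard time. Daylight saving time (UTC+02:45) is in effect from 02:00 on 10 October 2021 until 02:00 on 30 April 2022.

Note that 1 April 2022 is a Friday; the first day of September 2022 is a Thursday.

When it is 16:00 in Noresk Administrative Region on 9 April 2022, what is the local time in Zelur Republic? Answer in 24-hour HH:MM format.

12:45

1 April 2022 is a Friday, so the first Friday is April 1 and the third is April 15.
1 September 2022 is a Thursday, so the first Saturday is September 3 and the fourth is September 24.
9 April 2022 does not fall between 15 April and 24 September, so daylight saving is not in effect and Noresk Administrative Region is at UTC+06:00.
16:00 Noresk Administrative Region − 6h = 10:00 UTC.
At the standard offset (UTC+01:45), 10:00 UTC + 1h45m = 11:45 Zelur Republic standard time.
The standard-time date in Zelur Republic, 9 April 2022, falls between 10 October 2021 and 30 April 2022, so daylight saving is in effect and Zelur Republic is at UTC+02:45.
10:00 UTC + 2h45m = 12:45 Zelur Republic.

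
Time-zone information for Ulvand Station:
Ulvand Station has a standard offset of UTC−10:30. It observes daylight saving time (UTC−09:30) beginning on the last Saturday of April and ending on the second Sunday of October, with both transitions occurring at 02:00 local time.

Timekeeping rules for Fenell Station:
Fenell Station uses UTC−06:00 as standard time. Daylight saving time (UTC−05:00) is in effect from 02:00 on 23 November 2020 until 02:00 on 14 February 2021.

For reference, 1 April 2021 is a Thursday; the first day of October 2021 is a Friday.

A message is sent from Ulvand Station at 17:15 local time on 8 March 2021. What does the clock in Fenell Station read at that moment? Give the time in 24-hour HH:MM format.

1 April 2021 is a Thursday, so Saturdays fall on 3, 10, 17, 24; the last is April 24.
1 October 2021 is a Friday, so the first Sunday is October 3 and the second is October 10.
8 March 2021 is outside the daylight-saving period (24 April – 10 October), so Ulvand Station is on standard time, UTC−10:30.
17:15 Ulvand Station + 10h30m = 03:45 UTC (rolling into the next day, 9 March 2021).
At the standard offset (UTC−06:00), 03:45 UTC − 6h = 21:45 Fenell Station standard time (rolling into the previous day, 8 March 2021).
The standard-time date in Fenell Station, 8 March 2021, does not fall between 23 November 2020 and 14 February 2021, so daylight saving is not in effect and Fenell Station is at UTC−06:00.
03:45 UTC − 6h = 21:45 Fenell Station (rolling into the previous day, 8 March 2021).

21:45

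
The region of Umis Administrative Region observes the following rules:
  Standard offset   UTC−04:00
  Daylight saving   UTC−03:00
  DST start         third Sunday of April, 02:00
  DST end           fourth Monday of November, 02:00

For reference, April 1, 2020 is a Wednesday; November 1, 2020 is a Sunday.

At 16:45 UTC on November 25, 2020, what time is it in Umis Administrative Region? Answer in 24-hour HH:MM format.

1 April 2020 is a Wednesday, so the first Sunday is April 5 and the third is April 19.
1 November 2020 is a Sunday, so the first Monday is November 2 and the fourth is November 23.
At the standard offset (UTC−04:00), 16:45 UTC − 4h = 12:45 Umis Administrative Region standard time.
The standard-time date in Umis Administrative Region, November 25, 2020, does not fall between 19 April and 23 November, so daylight saving is not in effect and Umis Administrative Region is at UTC−04:00.
16:45 UTC − 4h = 12:45 local.

12:45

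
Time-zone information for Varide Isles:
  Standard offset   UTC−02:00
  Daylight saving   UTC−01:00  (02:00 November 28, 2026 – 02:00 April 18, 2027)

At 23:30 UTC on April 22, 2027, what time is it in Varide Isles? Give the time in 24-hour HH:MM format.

At the standard offset (UTC−02:00), 23:30 UTC − 2h = 21:30 Varide Isles standard time.
The standard-time date in Varide Isles, April 22, 2027, is outside the daylight-saving period (28 November 2026 – 18 April 2027), so Varide Isles is on standard time, UTC−02:00.
23:30 UTC − 2h = 21:30 local.

21:30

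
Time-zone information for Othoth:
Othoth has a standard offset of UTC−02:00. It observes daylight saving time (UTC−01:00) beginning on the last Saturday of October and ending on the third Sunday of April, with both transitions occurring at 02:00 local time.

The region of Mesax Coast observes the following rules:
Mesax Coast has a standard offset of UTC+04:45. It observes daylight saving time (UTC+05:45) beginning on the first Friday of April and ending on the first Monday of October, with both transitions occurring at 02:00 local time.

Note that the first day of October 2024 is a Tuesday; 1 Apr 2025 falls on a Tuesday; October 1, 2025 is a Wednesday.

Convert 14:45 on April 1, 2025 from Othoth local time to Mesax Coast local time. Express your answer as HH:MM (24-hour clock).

20:30

1 October 2024 is a Tuesday, so Saturdays fall on 5, 12, 19, 26; the last is October 26.
1 April 2025 is a Tuesday, so the first Sunday is April 6 and the third is April 20.
April 1, 2025 falls between 26 October 2024 and 20 April 2025, so daylight saving is in effect and Othoth is at UTC−01:00.
14:45 Othoth + 1h = 15:45 UTC.
1 April 2025 is a Tuesday, so the first Friday is April 4.
1 October 2025 is a Wednesday, so the first Monday is October 6.
At the standard offset (UTC+04:45), 15:45 UTC + 4h45m = 20:30 Mesax Coast standard time.
The standard-time date in Mesax Coast, April 1, 2025, is outside the daylight-saving period (4 April – 6 October), so Mesax Coast is on standard time, UTC+04:45.
15:45 UTC + 4h45m = 20:30 Mesax Coast.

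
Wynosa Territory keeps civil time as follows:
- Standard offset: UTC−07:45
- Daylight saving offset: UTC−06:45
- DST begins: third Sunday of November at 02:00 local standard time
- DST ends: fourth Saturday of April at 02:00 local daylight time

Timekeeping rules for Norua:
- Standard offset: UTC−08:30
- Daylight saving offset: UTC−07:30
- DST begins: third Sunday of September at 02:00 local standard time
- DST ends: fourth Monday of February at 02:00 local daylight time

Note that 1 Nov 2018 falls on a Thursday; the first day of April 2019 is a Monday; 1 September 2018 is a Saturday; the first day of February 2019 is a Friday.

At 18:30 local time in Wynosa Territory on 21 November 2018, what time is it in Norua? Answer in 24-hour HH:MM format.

17:45

1 November 2018 is a Thursday, so the first Sunday is November 4 and the third is November 18.
1 April 2019 is a Monday, so the first Saturday is April 6 and the fourth is April 27.
21 November 2018 lies within the daylight-saving period (18 November 2018 – 27 April 2019), so Wynosa Territory is on daylight time, UTC−06:45.
18:30 Wynosa Territory + 6h45m = 01:15 UTC (rolling into the next day, 22 November 2018).
1 September 2018 is a Saturday, so the first Sunday is September 2 and the third is September 16.
1 February 2019 is a Friday, so the first Monday is February 4 and the fourth is February 25.
At the standard offset (UTC−08:30), 01:15 UTC − 8h30m = 16:45 Norua standard time (rolling into the previous day, 21 November 2018).
The standard-time date in Norua, 21 November 2018, lies within the daylight-saving period (16 September 2018 – 25 February 2019), so Norua is on daylight time, UTC−07:30.
01:15 UTC − 7h30m = 17:45 Norua (rolling into the previous day, 21 November 2018).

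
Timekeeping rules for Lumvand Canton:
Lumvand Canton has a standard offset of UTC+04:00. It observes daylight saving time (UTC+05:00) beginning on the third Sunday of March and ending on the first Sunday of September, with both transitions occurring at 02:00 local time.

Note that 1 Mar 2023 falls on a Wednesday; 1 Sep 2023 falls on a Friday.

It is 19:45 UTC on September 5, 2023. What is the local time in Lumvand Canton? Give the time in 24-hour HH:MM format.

1 March 2023 is a Wednesday, so the first Sunday is March 5 and the third is March 19.
1 September 2023 is a Friday, so the first Sunday is September 3.
At the standard offset (UTC+04:00), 19:45 UTC + 4h = 23:45 Lumvand Canton standard time.
Daylight saving runs 19 March – 3 September; the standard-time date in Lumvand Canton, September 5, 2023, is outside that window, so Lumvand Canton is on standard time at UTC+04:00.
19:45 UTC + 4h = 23:45 local.

23:45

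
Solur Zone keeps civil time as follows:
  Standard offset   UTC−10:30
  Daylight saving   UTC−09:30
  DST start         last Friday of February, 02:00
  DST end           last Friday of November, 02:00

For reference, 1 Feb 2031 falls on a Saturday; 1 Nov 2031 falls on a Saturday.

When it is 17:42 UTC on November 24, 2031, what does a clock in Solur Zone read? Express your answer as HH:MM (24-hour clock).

1 February 2031 is a Saturday, so Fridays fall on 7, 14, 21, 28; the last is February 28.
1 November 2031 is a Saturday, so Fridays fall on 7, 14, 21, 28; the last is November 28.
At the standard offset (UTC−10:30), 17:42 UTC − 10h30m = 07:12 Solur Zone standard time.
The standard-time date in Solur Zone, November 24, 2031, lies within the daylight-saving period (28 February – 28 November), so Solur Zone is on daylight time, UTC−09:30.
17:42 UTC − 9h30m = 08:12 local.

08:12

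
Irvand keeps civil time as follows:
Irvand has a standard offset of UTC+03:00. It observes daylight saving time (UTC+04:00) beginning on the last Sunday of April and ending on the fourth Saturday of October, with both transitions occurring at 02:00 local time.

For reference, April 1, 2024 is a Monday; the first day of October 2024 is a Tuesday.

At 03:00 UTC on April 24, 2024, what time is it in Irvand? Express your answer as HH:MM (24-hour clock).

1 April 2024 is a Monday, so Sundays fall on 7, 14, 21, 28; the last is April 28.
1 October 2024 is a Tuesday, so the first Saturday is October 5 and the fourth is October 26.
At the standard offset (UTC+03:00), 03:00 UTC + 3h = 06:00 Irvand standard time.
Daylight saving runs 28 April – 26 October; the standard-time date in Irvand, April 24, 2024, is outside that window, so Irvand is on standard time at UTC+03:00.
03:00 UTC + 3h = 06:00 local.

06:00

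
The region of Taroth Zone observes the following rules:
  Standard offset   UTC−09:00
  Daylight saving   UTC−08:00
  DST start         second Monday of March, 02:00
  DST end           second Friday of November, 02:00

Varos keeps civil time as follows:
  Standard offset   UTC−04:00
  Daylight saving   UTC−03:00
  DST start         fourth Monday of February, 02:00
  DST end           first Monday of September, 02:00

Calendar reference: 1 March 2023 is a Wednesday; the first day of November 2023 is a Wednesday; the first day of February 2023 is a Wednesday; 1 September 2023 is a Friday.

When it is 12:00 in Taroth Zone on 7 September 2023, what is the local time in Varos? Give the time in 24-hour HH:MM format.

1 March 2023 is a Wednesday, so the first Monday is March 6 and the second is March 13.
1 November 2023 is a Wednesday, so the first Friday is November 3 and the second is November 10.
7 September 2023 lies within the daylight-saving period (13 March – 10 November), so Taroth Zone is on daylight time, UTC−08:00.
12:00 Taroth Zone + 8h = 20:00 UTC.
1 February 2023 is a Wednesday, so the first Monday is February 6 and the fourth is February 27.
1 September 2023 is a Friday, so the first Monday is September 4.
At the standard offset (UTC−04:00), 20:00 UTC − 4h = 16:00 Varos standard time.
Daylight saving runs 27 February – 4 September; the standard-time date in Varos, 7 September 2023, is outside that window, so Varos is on standard time at UTC−04:00.
20:00 UTC − 4h = 16:00 Varos.

16:00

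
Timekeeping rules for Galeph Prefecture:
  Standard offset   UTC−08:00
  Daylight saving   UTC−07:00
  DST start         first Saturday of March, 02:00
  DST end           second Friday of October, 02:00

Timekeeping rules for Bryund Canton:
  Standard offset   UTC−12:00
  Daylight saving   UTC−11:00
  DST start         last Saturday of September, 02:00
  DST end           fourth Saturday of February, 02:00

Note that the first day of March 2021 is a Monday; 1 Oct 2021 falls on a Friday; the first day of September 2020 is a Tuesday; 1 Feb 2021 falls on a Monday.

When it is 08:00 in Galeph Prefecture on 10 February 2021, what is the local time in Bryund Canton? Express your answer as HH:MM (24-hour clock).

05:00

1 March 2021 is a Monday, so the first Saturday is March 6.
1 October 2021 is a Friday, so the first Friday is October 1 and the second is October 8.
10 February 2021 is outside the daylight-saving period (6 March – 8 October), so Galeph Prefecture is on standard time, UTC−08:00.
08:00 Galeph Prefecture + 8h = 16:00 UTC.
1 September 2020 is a Tuesday, so Saturdays fall on 5, 12, 19, 26; the last is September 26.
1 February 2021 is a Monday, so the first Saturday is February 6 and the fourth is February 27.
At the standard offset (UTC−12:00), 16:00 UTC − 12h = 04:00 Bryund Canton standard time.
Daylight saving runs 26 September 2020 – 27 February 2021; the standard-time date in Bryund Canton, 10 February 2021, is inside that window, so Bryund Canton is at UTC−11:00.
16:00 UTC − 11h = 05:00 Bryund Canton.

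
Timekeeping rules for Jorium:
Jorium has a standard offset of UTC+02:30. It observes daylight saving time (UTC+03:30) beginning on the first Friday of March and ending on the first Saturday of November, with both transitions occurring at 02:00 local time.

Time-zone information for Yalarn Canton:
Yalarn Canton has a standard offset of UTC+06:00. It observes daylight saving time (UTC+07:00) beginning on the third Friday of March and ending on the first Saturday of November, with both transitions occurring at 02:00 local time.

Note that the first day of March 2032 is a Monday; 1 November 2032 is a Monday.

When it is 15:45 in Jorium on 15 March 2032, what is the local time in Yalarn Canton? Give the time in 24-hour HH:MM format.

18:15

1 March 2032 is a Monday, so the first Friday is March 5.
1 November 2032 is a Monday, so the first Saturday is November 6.
15 March 2032 lies within the daylight-saving period (5 March – 6 November), so Jorium is on daylight time, UTC+03:30.
15:45 Jorium − 3h30m = 12:15 UTC.
1 March 2032 is a Monday, so the first Friday is March 5 and the third is March 19.
1 November 2032 is a Monday, so the first Saturday is November 6.
At the standard offset (UTC+06:00), 12:15 UTC + 6h = 18:15 Yalarn Canton standard time.
Daylight saving runs 19 March – 6 November; the standard-time date in Yalarn Canton, 15 March 2032, is outside that window, so Yalarn Canton is on standard time at UTC+06:00.
12:15 UTC + 6h = 18:15 Yalarn Canton.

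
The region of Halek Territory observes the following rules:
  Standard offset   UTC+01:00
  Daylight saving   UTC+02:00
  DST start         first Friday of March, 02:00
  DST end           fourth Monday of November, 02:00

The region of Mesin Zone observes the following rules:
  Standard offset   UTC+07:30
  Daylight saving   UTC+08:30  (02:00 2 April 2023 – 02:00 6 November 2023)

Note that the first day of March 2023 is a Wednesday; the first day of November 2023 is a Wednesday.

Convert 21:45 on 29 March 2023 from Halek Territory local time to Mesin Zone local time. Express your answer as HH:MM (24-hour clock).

03:15

1 March 2023 is a Wednesday, so the first Friday is March 3.
1 November 2023 is a Wednesday, so the first Monday is November 6 and the fourth is November 27.
29 March 2023 falls between 3 March and 27 November, so daylight saving is in effect and Halek Territory is at UTC+02:00.
21:45 Halek Territory − 2h = 19:45 UTC.
At the standard offset (UTC+07:30), 19:45 UTC + 7h30m = 03:15 Mesin Zone standard time (rolling into the next day, 30 March 2023).
The standard-time date in Mesin Zone, 30 March 2023, does not fall between 2 April and 6 November, so daylight saving is not in effect and Mesin Zone is at UTC+07:30.
19:45 UTC + 7h30m = 03:15 Mesin Zone (rolling into the next day, 30 March 2023).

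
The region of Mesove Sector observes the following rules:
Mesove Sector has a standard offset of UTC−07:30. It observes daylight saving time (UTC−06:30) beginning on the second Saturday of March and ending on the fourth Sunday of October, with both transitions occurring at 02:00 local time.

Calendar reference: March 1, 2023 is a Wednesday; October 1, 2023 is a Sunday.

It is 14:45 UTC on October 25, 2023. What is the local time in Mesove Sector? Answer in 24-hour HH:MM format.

1 March 2023 is a Wednesday, so the first Saturday is March 4 and the second is March 11.
1 October 2023 is a Sunday, so the first Sunday is October 1 and the fourth is October 22.
At the standard offset (UTC−07:30), 14:45 UTC − 7h30m = 07:15 Mesove Sector standard time.
Daylight saving runs 11 March – 22 October; the standard-time date in Mesove Sector, October 25, 2023, is outside that window, so Mesove Sector is on standard time at UTC−07:30.
14:45 UTC − 7h30m = 07:15 local.

07:15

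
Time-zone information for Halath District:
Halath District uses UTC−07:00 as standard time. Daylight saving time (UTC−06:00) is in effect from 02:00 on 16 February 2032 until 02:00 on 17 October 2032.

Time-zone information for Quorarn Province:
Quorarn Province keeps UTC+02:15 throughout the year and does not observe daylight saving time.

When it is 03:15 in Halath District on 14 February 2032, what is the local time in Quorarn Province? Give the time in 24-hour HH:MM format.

Daylight saving runs 16 February – 17 October; 14 February 2032 is outside that window, so Halath District is on standard time at UTC−07:00.
03:15 Halath District + 7h = 10:15 UTC.
Quorarn Province has no daylight saving, so its offset is UTC+02:15 year-round.
10:15 UTC + 2h15m = 12:30 Quorarn Province.

12:30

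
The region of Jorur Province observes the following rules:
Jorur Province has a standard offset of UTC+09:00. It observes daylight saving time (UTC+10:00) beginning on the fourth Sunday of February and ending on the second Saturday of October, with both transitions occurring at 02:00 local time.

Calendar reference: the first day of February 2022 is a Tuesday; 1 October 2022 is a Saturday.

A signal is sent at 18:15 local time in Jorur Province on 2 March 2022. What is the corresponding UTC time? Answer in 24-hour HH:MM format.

08:15

1 February 2022 is a Tuesday, so the first Sunday is February 6 and the fourth is February 27.
1 October 2022 is a Saturday, so the first Saturday is October 1 and the second is October 8.
2 March 2022 falls between 27 February and 8 October, so daylight saving is in effect and Jorur Province is at UTC+10:00.
18:15 local − 10h = 08:15 UTC.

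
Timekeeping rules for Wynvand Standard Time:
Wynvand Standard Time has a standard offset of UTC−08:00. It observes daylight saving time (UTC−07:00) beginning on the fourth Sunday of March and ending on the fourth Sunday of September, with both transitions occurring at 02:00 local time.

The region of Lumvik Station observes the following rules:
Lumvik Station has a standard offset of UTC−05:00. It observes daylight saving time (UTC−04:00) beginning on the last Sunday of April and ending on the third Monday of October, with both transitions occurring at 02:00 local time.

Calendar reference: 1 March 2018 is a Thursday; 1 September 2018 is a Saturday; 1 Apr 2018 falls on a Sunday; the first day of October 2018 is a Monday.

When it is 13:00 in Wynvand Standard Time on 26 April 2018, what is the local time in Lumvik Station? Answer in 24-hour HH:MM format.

1 March 2018 is a Thursday, so the first Sunday is March 4 and the fourth is March 25.
1 September 2018 is a Saturday, so the first Sunday is September 2 and the fourth is September 23.
Daylight saving runs 25 March – 23 September; 26 April 2018 is inside that window, so Wynvand Standard Time is at UTC−07:00.
13:00 Wynvand Standard Time + 7h = 20:00 UTC.
1 April 2018 is a Sunday, so Sundays fall on 1, 8, 15, 22, 29; the last is April 29.
1 October 2018 is a Monday, so the first Monday is October 1 and the third is October 15.
At the standard offset (UTC−05:00), 20:00 UTC − 5h = 15:00 Lumvik Station standard time.
Daylight saving runs 29 April – 15 October; the standard-time date in Lumvik Station, 26 April 2018, is outside that window, so Lumvik Station is on standard time at UTC−05:00.
20:00 UTC − 5h = 15:00 Lumvik Station.

15:00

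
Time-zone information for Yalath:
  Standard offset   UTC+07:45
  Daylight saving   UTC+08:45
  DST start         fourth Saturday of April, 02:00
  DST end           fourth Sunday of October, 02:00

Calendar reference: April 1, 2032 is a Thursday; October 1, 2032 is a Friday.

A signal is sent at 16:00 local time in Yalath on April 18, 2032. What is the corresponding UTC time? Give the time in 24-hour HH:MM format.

08:15

1 April 2032 is a Thursday, so the first Saturday is April 3 and the fourth is April 24.
1 October 2032 is a Friday, so the first Sunday is October 3 and the fourth is October 24.
Daylight saving runs 24 April – 24 October; April 18, 2032 is outside that window, so Yalath is on standard time at UTC+07:45.
16:00 local − 7h45m = 08:15 UTC.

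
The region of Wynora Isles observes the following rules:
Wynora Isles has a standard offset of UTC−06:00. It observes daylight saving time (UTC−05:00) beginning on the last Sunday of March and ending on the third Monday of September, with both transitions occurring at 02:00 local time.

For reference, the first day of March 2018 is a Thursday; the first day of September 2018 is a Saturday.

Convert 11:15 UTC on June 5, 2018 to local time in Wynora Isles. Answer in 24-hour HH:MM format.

06:15

1 March 2018 is a Thursday, so Sundays fall on 4, 11, 18, 25; the last is March 25.
1 September 2018 is a Saturday, so the first Monday is September 3 and the third is September 17.
At the standard offset (UTC−06:00), 11:15 UTC − 6h = 05:15 Wynora Isles standard time.
The standard-time date in Wynora Isles, June 5, 2018, lies within the daylight-saving period (25 March – 17 September), so Wynora Isles is on daylight time, UTC−05:00.
11:15 UTC − 5h = 06:15 local.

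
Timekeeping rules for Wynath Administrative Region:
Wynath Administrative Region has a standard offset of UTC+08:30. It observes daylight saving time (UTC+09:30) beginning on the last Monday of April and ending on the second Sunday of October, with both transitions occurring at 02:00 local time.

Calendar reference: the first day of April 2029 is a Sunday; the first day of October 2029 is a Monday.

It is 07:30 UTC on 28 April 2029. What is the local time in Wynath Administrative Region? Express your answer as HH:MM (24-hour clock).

1 April 2029 is a Sunday, so Mondays fall on 2, 9, 16, 23, 30; the last is April 30.
1 October 2029 is a Monday, so the first Sunday is October 7 and the second is October 14.
At the standard offset (UTC+08:30), 07:30 UTC + 8h30m = 16:00 Wynath Administrative Region standard time.
The standard-time date in Wynath Administrative Region, 28 April 2029, does not fall between 30 April and 14 October, so daylight saving is not in effect and Wynath Administrative Region is at UTC+08:30.
07:30 UTC + 8h30m = 16:00 local.

16:00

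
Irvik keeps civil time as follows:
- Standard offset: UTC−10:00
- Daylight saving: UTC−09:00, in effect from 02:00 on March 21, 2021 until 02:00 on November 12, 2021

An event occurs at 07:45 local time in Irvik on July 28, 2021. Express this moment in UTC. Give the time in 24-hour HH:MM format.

Daylight saving runs 21 March – 12 November; July 28, 2021 is inside that window, so Irvik is at UTC−09:00.
07:45 local + 9h = 16:45 UTC.

16:45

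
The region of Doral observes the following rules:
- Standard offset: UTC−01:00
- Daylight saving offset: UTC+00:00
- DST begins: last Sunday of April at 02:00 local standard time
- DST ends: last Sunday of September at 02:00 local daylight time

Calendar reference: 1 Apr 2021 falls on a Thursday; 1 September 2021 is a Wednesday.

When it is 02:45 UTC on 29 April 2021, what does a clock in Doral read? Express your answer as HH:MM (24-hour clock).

02:45

1 April 2021 is a Thursday, so Sundays fall on 4, 11, 18, 25; the last is April 25.
1 September 2021 is a Wednesday, so Sundays fall on 5, 12, 19, 26; the last is September 26.
At the standard offset (UTC−01:00), 02:45 UTC − 1h = 01:45 Doral standard time.
The standard-time date in Doral, 29 April 2021, falls between 25 April and 26 September, so daylight saving is in effect and Doral is at UTC+00:00.
02:45 UTC + 0h = 02:45 local.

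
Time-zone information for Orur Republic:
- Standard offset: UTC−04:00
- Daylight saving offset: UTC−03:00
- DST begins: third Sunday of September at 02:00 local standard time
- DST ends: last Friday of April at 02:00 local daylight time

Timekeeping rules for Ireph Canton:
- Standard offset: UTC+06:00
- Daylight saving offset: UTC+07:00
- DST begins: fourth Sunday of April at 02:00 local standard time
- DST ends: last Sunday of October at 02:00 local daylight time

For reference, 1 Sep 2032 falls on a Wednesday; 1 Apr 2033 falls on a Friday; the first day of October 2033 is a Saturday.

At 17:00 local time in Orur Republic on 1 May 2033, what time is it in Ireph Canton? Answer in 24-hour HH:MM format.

04:00

1 September 2032 is a Wednesday, so the first Sunday is September 5 and the third is September 19.
1 April 2033 is a Friday, so Fridays fall on 1, 8, 15, 22, 29; the last is April 29.
Daylight saving runs 19 September 2032 – 29 April 2033; 1 May 2033 is outside that window, so Orur Republic is on standard time at UTC−04:00.
17:00 Orur Republic + 4h = 21:00 UTC.
1 April 2033 is a Friday, so the first Sunday is April 3 and the fourth is April 24.
1 October 2033 is a Saturday, so Sundays fall on 2, 9, 16, 23, 30; the last is October 30.
At the standard offset (UTC+06:00), 21:00 UTC + 6h = 03:00 Ireph Canton standard time (rolling into the next day, 2 May 2033).
The standard-time date in Ireph Canton, 2 May 2033, lies within the daylight-saving period (24 April – 30 October), so Ireph Canton is on daylight time, UTC+07:00.
21:00 UTC + 7h = 04:00 Ireph Canton (rolling into the next day, 2 May 2033).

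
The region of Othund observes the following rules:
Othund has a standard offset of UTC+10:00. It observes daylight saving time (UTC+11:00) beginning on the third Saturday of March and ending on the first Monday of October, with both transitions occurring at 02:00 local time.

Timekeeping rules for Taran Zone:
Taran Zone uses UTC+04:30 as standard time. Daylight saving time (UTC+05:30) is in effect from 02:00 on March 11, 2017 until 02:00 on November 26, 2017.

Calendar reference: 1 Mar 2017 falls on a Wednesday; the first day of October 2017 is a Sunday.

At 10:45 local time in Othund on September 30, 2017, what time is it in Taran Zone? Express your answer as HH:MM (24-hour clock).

1 March 2017 is a Wednesday, so the first Saturday is March 4 and the third is March 18.
1 October 2017 is a Sunday, so the first Monday is October 2.
Daylight saving runs 18 March – 2 October; September 30, 2017 is inside that window, so Othund is at UTC+11:00.
10:45 Othund − 11h = 23:45 UTC (rolling into the previous day, 29 September 2017).
At the standard offset (UTC+04:30), 23:45 UTC + 4h30m = 04:15 Taran Zone standard time (rolling into the next day, 30 September 2017).
The standard-time date in Taran Zone, September 30, 2017, lies within the daylight-saving period (11 March – 26 November), so Taran Zone is on daylight time, UTC+05:30.
23:45 UTC + 5h30m = 05:15 Taran Zone (rolling into the next day, 30 September 2017).

05:15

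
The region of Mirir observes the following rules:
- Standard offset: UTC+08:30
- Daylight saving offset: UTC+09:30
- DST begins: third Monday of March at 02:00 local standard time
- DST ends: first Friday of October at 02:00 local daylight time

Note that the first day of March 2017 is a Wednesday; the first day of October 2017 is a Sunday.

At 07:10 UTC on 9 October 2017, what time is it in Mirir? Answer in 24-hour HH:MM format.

15:40

1 March 2017 is a Wednesday, so the first Monday is March 6 and the third is March 20.
1 October 2017 is a Sunday, so the first Friday is October 6.
At the standard offset (UTC+08:30), 07:10 UTC + 8h30m = 15:40 Mirir standard time.
Daylight saving runs 20 March – 6 October; the standard-time date in Mirir, 9 October 2017, is outside that window, so Mirir is on standard time at UTC+08:30.
07:10 UTC + 8h30m = 15:40 local.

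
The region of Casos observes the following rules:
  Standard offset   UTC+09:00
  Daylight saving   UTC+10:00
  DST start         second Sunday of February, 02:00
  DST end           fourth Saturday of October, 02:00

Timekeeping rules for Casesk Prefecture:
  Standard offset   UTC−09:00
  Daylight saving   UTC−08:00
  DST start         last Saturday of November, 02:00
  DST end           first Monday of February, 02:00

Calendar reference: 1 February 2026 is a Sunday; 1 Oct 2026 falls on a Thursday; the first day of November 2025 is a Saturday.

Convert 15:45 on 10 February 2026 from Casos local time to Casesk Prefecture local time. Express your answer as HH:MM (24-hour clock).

20:45

1 February 2026 is a Sunday, so the first Sunday is February 1 and the second is February 8.
1 October 2026 is a Thursday, so the first Saturday is October 3 and the fourth is October 24.
Daylight saving runs 8 February – 24 October; 10 February 2026 is inside that window, so Casos is at UTC+10:00.
15:45 Casos − 10h = 05:45 UTC.
1 November 2025 is a Saturday, so Saturdays fall on 1, 8, 15, 22, 29; the last is November 29.
1 February 2026 is a Sunday, so the first Monday is February 2.
At the standard offset (UTC−09:00), 05:45 UTC − 9h = 20:45 Casesk Prefecture standard time (rolling into the previous day, 9 February 2026).
The standard-time date in Casesk Prefecture, 9 February 2026, is outside the daylight-saving period (29 November 2025 – 2 February 2026), so Casesk Prefecture is on standard time, UTC−09:00.
05:45 UTC − 9h = 20:45 Casesk Prefecture (rolling into the previous day, 9 February 2026).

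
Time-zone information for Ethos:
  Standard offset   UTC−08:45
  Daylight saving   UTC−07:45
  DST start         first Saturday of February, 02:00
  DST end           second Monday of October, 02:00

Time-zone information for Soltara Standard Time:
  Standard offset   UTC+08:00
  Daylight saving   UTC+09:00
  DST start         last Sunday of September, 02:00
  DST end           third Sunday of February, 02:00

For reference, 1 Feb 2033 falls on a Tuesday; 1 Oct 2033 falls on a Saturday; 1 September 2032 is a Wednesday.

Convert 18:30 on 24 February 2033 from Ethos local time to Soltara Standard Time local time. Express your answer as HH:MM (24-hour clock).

1 February 2033 is a Tuesday, so the first Saturday is February 5.
1 October 2033 is a Saturday, so the first Monday is October 3 and the second is October 10.
Daylight saving runs 5 February – 10 October; 24 February 2033 is inside that window, so Ethos is at UTC−07:45.
18:30 Ethos + 7h45m = 02:15 UTC (rolling into the next day, 25 February 2033).
1 September 2032 is a Wednesday, so Sundays fall on 5, 12, 19, 26; the last is September 26.
1 February 2033 is a Tuesday, so the first Sunday is February 6 and the third is February 20.
At the standard offset (UTC+08:00), 02:15 UTC + 8h = 10:15 Soltara Standard Time standard time.
Daylight saving runs 26 September 2032 – 20 February 2033; the standard-time date in Soltara Standard Time, 25 February 2033, is outside that window, so Soltara Standard Time is on standard time at UTC+08:00.
02:15 UTC + 8h = 10:15 Soltara Standard Time.

10:15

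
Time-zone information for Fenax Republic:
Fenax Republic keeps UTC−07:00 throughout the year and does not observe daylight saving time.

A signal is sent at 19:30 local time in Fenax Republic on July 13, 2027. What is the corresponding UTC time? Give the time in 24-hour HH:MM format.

Fenax Republic has no daylight saving, so its offset is UTC−07:00 year-round.
19:30 local + 7h = 02:30 UTC (rolling into the next day, 14 July 2027).

02:30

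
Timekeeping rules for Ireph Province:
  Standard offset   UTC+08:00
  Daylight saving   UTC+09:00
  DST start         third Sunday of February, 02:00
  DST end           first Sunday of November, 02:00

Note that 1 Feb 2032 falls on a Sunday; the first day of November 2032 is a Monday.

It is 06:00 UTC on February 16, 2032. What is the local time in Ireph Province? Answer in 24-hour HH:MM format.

15:00

1 February 2032 is a Sunday, so the first Sunday is February 1 and the third is February 15.
1 November 2032 is a Monday, so the first Sunday is November 7.
At the standard offset (UTC+08:00), 06:00 UTC + 8h = 14:00 Ireph Province standard time.
Daylight saving runs 15 February – 7 November; the standard-time date in Ireph Province, February 16, 2032, is inside that window, so Ireph Province is at UTC+09:00.
06:00 UTC + 9h = 15:00 local.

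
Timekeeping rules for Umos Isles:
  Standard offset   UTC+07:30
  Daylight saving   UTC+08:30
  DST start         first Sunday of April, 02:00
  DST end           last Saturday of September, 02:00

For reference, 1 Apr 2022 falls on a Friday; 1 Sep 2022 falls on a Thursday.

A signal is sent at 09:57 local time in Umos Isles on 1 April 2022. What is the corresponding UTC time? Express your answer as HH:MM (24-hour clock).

02:27

1 April 2022 is a Friday, so the first Sunday is April 3.
1 September 2022 is a Thursday, so Saturdays fall on 3, 10, 17, 24; the last is September 24.
1 April 2022 does not fall between 3 April and 24 September, so daylight saving is not in effect and Umos Isles is at UTC+07:30.
09:57 local − 7h30m = 02:27 UTC.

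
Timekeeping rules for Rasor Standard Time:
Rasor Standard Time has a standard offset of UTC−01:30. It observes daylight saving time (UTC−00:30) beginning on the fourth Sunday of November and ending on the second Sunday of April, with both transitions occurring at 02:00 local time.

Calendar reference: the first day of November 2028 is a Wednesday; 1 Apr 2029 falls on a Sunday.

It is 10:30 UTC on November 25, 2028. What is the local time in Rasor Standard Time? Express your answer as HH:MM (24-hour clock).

09:00

1 November 2028 is a Wednesday, so the first Sunday is November 5 and the fourth is November 26.
1 April 2029 is a Sunday, so the first Sunday is April 1 and the second is April 8.
At the standard offset (UTC−01:30), 10:30 UTC − 1h30m = 09:00 Rasor Standard Time standard time.
The standard-time date in Rasor Standard Time, November 25, 2028, does not fall between 26 November 2028 and 8 April 2029, so daylight saving is not in effect and Rasor Standard Time is at UTC−01:30.
10:30 UTC − 1h30m = 09:00 local.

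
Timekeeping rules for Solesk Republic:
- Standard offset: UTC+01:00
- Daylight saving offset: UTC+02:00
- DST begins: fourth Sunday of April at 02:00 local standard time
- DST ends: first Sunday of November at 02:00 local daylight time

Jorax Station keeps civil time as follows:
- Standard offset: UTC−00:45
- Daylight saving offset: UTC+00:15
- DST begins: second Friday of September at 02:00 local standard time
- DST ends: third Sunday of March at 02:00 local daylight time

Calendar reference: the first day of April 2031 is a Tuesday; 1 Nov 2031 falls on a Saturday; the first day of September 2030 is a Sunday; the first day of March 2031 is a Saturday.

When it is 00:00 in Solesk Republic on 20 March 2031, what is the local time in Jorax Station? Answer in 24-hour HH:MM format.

22:15

1 April 2031 is a Tuesday, so the first Sunday is April 6 and the fourth is April 27.
1 November 2031 is a Saturday, so the first Sunday is November 2.
Daylight saving runs 27 April – 2 November; 20 March 2031 is outside that window, so Solesk Republic is on standard time at UTC+01:00.
00:00 Solesk Republic − 1h = 23:00 UTC (rolling into the previous day, 19 March 2031).
1 September 2030 is a Sunday, so the first Friday is September 6 and the second is September 13.
1 March 2031 is a Saturday, so the first Sunday is March 2 and the third is March 16.
At the standard offset (UTC−00:45), 23:00 UTC − 0h45m = 22:15 Jorax Station standard time.
The standard-time date in Jorax Station, 19 March 2031, does not fall between 13 September 2030 and 16 March 2031, so daylight saving is not in effect and Jorax Station is at UTC−00:45.
23:00 UTC − 0h45m = 22:15 Jorax Station.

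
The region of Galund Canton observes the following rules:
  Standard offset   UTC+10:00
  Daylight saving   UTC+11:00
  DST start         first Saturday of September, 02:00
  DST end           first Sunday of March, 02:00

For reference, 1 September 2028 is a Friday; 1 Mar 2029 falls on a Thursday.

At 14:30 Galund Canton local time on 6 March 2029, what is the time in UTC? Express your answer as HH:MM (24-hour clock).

1 September 2028 is a Friday, so the first Saturday is September 2.
1 March 2029 is a Thursday, so the first Sunday is March 4.
6 March 2029 does not fall between 2 September 2028 and 4 March 2029, so daylight saving is not in effect and Galund Canton is at UTC+10:00.
14:30 local − 10h = 04:30 UTC.

04:30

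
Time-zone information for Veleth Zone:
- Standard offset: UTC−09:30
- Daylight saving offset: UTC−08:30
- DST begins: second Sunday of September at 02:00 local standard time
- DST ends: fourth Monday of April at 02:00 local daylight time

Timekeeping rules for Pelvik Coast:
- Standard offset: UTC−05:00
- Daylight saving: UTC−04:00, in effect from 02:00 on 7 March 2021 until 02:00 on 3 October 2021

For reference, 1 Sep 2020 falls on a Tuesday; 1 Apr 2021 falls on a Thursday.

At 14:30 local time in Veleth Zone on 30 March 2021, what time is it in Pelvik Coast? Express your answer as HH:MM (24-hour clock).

1 September 2020 is a Tuesday, so the first Sunday is September 6 and the second is September 13.
1 April 2021 is a Thursday, so the first Monday is April 5 and the fourth is April 26.
30 March 2021 falls between 13 September 2020 and 26 April 2021, so daylight saving is in effect and Veleth Zone is at UTC−08:30.
14:30 Veleth Zone + 8h30m = 23:00 UTC.
At the standard offset (UTC−05:00), 23:00 UTC − 5h = 18:00 Pelvik Coast standard time.
The standard-time date in Pelvik Coast, 30 March 2021, falls between 7 March and 3 October, so daylight saving is in effect and Pelvik Coast is at UTC−04:00.
23:00 UTC − 4h = 19:00 Pelvik Coast.

19:00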